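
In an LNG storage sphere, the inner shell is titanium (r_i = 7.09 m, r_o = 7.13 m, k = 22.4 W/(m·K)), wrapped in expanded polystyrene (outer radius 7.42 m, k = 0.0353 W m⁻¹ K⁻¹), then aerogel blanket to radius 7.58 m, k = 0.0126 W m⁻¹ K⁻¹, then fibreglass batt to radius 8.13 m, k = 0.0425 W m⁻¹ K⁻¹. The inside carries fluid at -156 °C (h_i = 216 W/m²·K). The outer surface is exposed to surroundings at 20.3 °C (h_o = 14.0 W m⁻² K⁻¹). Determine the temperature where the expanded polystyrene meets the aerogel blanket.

Series thermal resistances, inner to outer:
  R_conv,in = 1/(4πr²h) = 1/(4π·7.09²·216) = 7.329×10^-6 K/W
  R_titanium = (1/7.09 − 1/7.13)/(4πk) = 7.913×10^-4/(4π·22.4) = 2.811×10^-6 K/W
  R_expanded polystyrene = (1/7.13 − 1/7.42)/(4πk) = 0.005482/(4π·0.0353) = 0.01236 K/W
  R_aerogel blanket = (1/7.42 − 1/7.58)/(4πk) = 0.002845/(4π·0.0126) = 0.01797 K/W
  R_fibreglass batt = (1/7.58 − 1/8.13)/(4πk) = 0.008925/(4π·0.0425) = 0.01671 K/W
  R_conv,out = 1/(4πr²h) = 1/(4π·8.13²·14.0) = 8.600×10^-5 K/W
ΣR = 7.329×10^-6 + 2.811×10^-6 + 0.01236 + 0.01797 + 0.01671 + 8.600×10^-5 = 0.04714 K/W
Q = ΔT/ΣR = (-156 °C − 20.3 °C)/0.04714 = -3740 W
From the inner boundary to the expanded polystyrene/aerogel blanket interface, ΣR_partial = 0.01237 K/W.
T_interface = T_in − Q·ΣR_partial = -156 °C − (-3740)(0.01237) = -110 °C

T = -110 °C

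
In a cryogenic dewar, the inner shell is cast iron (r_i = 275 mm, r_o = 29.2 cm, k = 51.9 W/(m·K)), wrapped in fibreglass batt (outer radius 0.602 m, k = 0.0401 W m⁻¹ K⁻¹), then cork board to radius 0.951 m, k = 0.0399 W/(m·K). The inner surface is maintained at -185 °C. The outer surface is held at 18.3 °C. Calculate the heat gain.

Q = 43.1 W

Treat each layer as a resistance in series:
  R_cast iron = (1/0.275 − 1/0.292)/(4πk) = 0.2117/(4π·51.9) = 3.246×10^-4 K/W
  R_fibreglass batt = (1/0.292 − 1/0.602)/(4πk) = 1.764/(4π·0.0401) = 3.500 K/W
  R_cork board = (1/0.602 − 1/0.951)/(4πk) = 0.6096/(4π·0.0399) = 1.216 K/W
ΣR = 3.246×10^-4 + 3.500 + 1.216 = 4.716 K/W
Q = ΔT/ΣR = (-185 °C − 18.3 °C)/4.716 = -43.1 W
(Negative Q ⇒ heat flows inward; heat gain = 43.1 W.)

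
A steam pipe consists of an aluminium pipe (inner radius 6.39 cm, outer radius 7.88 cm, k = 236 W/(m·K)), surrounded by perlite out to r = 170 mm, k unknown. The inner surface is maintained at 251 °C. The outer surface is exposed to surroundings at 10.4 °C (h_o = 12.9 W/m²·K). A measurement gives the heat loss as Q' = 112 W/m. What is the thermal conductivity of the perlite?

k = 0.0590 W/m·K

ΣR = ΔT/Q' = |251 − 10.4|/112 = 2.148 m·K/W
Known resistances:
  R'_aluminium = ln(0.0788/0.0639)/(2πk) = 0.2096/(2π·236) = 1.413×10^-4 m·K/W
  R'_conv,out = 1/(2πr h) = 1/(2π·0.170·12.9) = 0.07257 m·K/W
R_perlite = ΣR − ΣR_known = 2.148 − 0.07271 = 2.075 m·K/W
ln(r₂/r₁)/(2πk) = 2.075 ⇒ k = 0.7689/(2π·2.075) = 0.0590 W/m·K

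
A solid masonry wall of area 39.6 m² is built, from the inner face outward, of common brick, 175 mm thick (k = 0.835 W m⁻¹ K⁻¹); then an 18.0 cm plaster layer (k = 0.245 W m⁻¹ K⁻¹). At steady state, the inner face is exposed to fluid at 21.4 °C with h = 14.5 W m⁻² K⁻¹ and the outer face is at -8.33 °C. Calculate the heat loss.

Treat each layer as a resistance in series:
  R_conv,in = 1/(hA) = 1/(14.5·39.6) = 0.001742 K/W
  R_common brick = L/(kA) = 0.175/(0.835·39.6) = 0.005292 K/W
  R_plaster = L/(kA) = 0.180/(0.245·39.6) = 0.01855 K/W
ΣR = 0.001742 + 0.005292 + 0.01855 = 0.02558 K/W
Q = ΔT/ΣR = (21.4 °C − -8.33 °C)/0.02558 = 1160 W

Q = 1160 W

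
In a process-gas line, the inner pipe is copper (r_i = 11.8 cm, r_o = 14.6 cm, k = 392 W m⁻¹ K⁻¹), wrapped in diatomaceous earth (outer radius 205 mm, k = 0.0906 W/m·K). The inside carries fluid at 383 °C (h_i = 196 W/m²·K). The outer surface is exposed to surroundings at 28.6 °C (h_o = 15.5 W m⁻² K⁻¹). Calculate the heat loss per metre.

Treat each layer as a resistance in series:
  R'_conv,in = 1/(2πr h) = 1/(2π·0.118·196) = 0.006881 m·K/W
  R'_copper = ln(0.146/0.118)/(2πk) = 0.2129/(2π·392) = 8.645×10^-5 m·K/W
  R'_diatomaceous earth = ln(0.205/0.146)/(2πk) = 0.3394/(2π·0.0906) = 0.5962 m·K/W
  R'_conv,out = 1/(2πr h) = 1/(2π·0.205·15.5) = 0.05009 m·K/W
ΣR = 0.006881 + 8.645×10^-5 + 0.5962 + 0.05009 = 0.6533 m·K/W
Q' = ΔT/ΣR = (383 °C − 28.6 °C)/0.6533 = 542 W/m

Q' = 542 W/m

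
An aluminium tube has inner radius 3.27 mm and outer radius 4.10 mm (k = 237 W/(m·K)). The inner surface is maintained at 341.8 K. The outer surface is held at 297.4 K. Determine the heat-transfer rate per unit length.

Q' = 2.92×10^5 W/m

Q' = 2πk·ΔT/ln(r₂/r₁) = 2π × 237 × 44.4 / ln(0.00410/0.00327) = 2.92×10^5 W/m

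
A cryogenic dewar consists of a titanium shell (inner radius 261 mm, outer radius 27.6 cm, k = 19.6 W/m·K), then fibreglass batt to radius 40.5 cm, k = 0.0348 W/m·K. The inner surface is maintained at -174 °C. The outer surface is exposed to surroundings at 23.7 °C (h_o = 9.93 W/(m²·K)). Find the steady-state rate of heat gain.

Treat each layer as a resistance in series:
  R_titanium = (1/0.261 − 1/0.276)/(4πk) = 0.2082/(4π·19.6) = 8.454×10^-4 K/W
  R_fibreglass batt = (1/0.276 − 1/0.405)/(4πk) = 1.154/(4π·0.0348) = 2.639 K/W
  R_conv,out = 1/(4πr²h) = 1/(4π·0.405²·9.93) = 0.04886 K/W
ΣR = 8.454×10^-4 + 2.639 + 0.04886 = 2.689 K/W
Q = ΔT/ΣR = (-174 °C − 23.7 °C)/2.689 = -73.5 W
(Negative Q ⇒ heat flows inward; heat gain = 73.5 W.)

Q = 73.5 W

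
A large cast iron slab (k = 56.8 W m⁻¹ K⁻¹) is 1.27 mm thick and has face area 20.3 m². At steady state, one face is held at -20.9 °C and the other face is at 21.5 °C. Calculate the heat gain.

Q = kA·ΔT/L = 56.8 × 20.3 × |-20.9 °C − 21.5 °C| / 0.00127 = 3.85×10^7 W

Q = 38500 kW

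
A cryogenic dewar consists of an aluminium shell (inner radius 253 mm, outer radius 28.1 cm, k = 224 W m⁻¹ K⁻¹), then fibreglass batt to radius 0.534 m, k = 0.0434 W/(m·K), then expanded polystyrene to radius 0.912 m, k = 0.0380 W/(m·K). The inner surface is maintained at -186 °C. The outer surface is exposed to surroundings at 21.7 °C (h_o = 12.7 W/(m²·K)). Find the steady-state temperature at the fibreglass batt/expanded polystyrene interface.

T = -50.1 °C

Treat each layer as a resistance in series:
  R_aluminium = (1/0.253 − 1/0.281)/(4πk) = 0.3939/(4π·224) = 1.399×10^-4 K/W
  R_fibreglass batt = (1/0.281 − 1/0.534)/(4πk) = 1.686/(4π·0.0434) = 3.092 K/W
  R_expanded polystyrene = (1/0.534 − 1/0.912)/(4πk) = 0.7762/(4π·0.0380) = 1.625 K/W
  R_conv,out = 1/(4πr²h) = 1/(4π·0.912²·12.7) = 0.007533 K/W
ΣR = 1.399×10^-4 + 3.092 + 1.625 + 0.007533 = 4.725 K/W
Q = ΔT/ΣR = (-186 °C − 21.7 °C)/4.725 = -43.96 W
From the inner boundary to the fibreglass batt/expanded polystyrene interface, ΣR_partial = 3.092 K/W.
T_interface = T_in − Q·ΣR_partial = -186 °C − (-43.96)(3.092) = -50.1 °C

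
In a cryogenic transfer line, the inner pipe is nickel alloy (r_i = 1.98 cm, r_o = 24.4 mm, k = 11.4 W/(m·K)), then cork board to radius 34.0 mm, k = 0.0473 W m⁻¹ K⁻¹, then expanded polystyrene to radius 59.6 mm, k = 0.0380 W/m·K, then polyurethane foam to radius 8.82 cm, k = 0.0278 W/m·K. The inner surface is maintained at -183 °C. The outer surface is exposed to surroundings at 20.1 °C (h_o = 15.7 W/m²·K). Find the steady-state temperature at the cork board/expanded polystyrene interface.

Treat each layer as a resistance in series:
  R'_nickel alloy = ln(0.0244/0.0198)/(2πk) = 0.2089/(2π·11.4) = 0.002916 m·K/W
  R'_cork board = ln(0.0340/0.0244)/(2πk) = 0.3318/(2π·0.0473) = 1.116 m·K/W
  R'_expanded polystyrene = ln(0.0596/0.0340)/(2πk) = 0.5613/(2π·0.0380) = 2.351 m·K/W
  R'_polyurethane foam = ln(0.0882/0.0596)/(2πk) = 0.3920/(2π·0.0278) = 2.244 m·K/W
  R'_conv,out = 1/(2πr h) = 1/(2π·0.0882·15.7) = 0.1149 m·K/W
ΣR = 0.002916 + 1.116 + 2.351 + 2.244 + 0.1149 = 5.829 m·K/W
Q' = ΔT/ΣR = (-183 °C − 20.1 °C)/5.829 = -34.84 W/m
From the inner boundary to the cork board/expanded polystyrene interface, ΣR_partial = 1.119 m·K/W.
T_interface = T_in − Q'·ΣR_partial = -183 °C − (-34.84)(1.119) = -144 °C

T = -144 °C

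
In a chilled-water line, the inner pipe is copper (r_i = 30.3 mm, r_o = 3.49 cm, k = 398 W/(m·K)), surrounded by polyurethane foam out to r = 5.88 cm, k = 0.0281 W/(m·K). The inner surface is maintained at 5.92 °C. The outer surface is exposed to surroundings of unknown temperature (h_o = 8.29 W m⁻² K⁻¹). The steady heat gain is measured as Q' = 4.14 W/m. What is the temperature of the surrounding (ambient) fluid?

Series resistances:
  R'_copper = ln(0.0349/0.0303)/(2πk) = 0.1413/(2π·398) = 5.652×10^-5 m·K/W
  R'_polyurethane foam = ln(0.0588/0.0349)/(2πk) = 0.5217/(2π·0.0281) = 2.955 m·K/W
  R'_conv,out = 1/(2πr h) = 1/(2π·0.0588·8.29) = 0.3265 m·K/W
ΣR = 3.281 m·K/W
ΔT = Q'·ΣR = 4.14 × 3.281 = 13.58 K
Heat flows inward, so T_out = T_in + ΔT = 5.92 + 13.58 = 19.5 °C

T_out = 19.5 °C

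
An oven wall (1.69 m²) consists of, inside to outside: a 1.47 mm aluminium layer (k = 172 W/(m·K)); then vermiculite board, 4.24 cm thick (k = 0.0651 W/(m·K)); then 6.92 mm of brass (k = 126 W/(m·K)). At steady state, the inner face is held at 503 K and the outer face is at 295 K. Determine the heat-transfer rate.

Treat each layer as a resistance in series:
  R_aluminium = L/(kA) = 0.00147/(172·1.69) = 5.057×10^-6 K/W
  R_vermiculite board = L/(kA) = 0.0424/(0.0651·1.69) = 0.3854 K/W
  R_brass = L/(kA) = 0.00692/(126·1.69) = 3.250×10^-5 K/W
ΣR = 5.057×10^-6 + 0.3854 + 3.250×10^-5 = 0.3854 K/W
Q = ΔT/ΣR = (503 K − 295 K)/0.3854 = 540 W

Q = 540 W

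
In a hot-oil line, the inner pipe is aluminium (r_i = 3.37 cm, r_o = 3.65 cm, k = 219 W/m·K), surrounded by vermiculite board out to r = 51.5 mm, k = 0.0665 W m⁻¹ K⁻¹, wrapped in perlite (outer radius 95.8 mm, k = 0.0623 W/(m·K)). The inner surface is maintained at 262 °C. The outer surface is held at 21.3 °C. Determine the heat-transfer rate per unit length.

Q' = 99.9 W/m

Treat each layer as a resistance in series:
  R'_aluminium = ln(0.0365/0.0337)/(2πk) = 0.07981/(2π·219) = 5.800×10^-5 m·K/W
  R'_vermiculite board = ln(0.0515/0.0365)/(2πk) = 0.3443/(2π·0.0665) = 0.8239 m·K/W
  R'_perlite = ln(0.0958/0.0515)/(2πk) = 0.6207/(2π·0.0623) = 1.586 m·K/W
ΣR = 5.800×10^-5 + 0.8239 + 1.586 = 2.410 m·K/W
Q' = ΔT/ΣR = (262 °C − 21.3 °C)/2.410 = 99.9 W/m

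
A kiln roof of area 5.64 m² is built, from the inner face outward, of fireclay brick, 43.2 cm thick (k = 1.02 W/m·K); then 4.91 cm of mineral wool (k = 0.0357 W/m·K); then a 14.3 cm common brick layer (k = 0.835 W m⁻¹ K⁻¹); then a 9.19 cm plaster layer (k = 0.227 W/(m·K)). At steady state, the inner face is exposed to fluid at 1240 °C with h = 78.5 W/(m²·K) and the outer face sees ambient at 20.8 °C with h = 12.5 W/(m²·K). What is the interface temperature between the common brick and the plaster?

Treat each layer as a resistance in series:
  R_conv,in = 1/(hA) = 1/(78.5·5.64) = 0.002259 K/W
  R_fireclay brick = L/(kA) = 0.432/(1.02·5.64) = 0.07509 K/W
  R_mineral wool = L/(kA) = 0.0491/(0.0357·5.64) = 0.2439 K/W
  R_common brick = L/(kA) = 0.143/(0.835·5.64) = 0.03036 K/W
  R_plaster = L/(kA) = 0.0919/(0.227·5.64) = 0.07178 K/W
  R_conv,out = 1/(hA) = 1/(12.5·5.64) = 0.01418 K/W
ΣR = 0.002259 + 0.07509 + 0.2439 + 0.03036 + 0.07178 + 0.01418 = 0.4376 K/W
Q = ΔT/ΣR = (1240 °C − 20.8 °C)/0.4376 = 2786 W
From the inner boundary to the common brick/plaster interface, ΣR_partial = 0.3516 K/W.
T_interface = T_in − Q·ΣR_partial = 1240 °C − (2786)(0.3516) = 260 °C

T = 260 °C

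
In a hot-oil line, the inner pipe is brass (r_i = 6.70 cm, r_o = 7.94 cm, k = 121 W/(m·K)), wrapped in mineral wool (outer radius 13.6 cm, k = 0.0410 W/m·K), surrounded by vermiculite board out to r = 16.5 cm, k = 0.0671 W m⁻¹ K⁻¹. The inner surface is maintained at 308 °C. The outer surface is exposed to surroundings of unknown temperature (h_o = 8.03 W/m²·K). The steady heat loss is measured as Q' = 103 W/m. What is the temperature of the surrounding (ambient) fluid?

Sum the resistances:
  R'_brass = ln(0.0794/0.0670)/(2πk) = 0.1698/(2π·121) = 2.234×10^-4 m·K/W
  R'_mineral wool = ln(0.136/0.0794)/(2πk) = 0.5382/(2π·0.0410) = 2.089 m·K/W
  R'_vermiculite board = ln(0.165/0.136)/(2πk) = 0.1933/(2π·0.0671) = 0.4585 m·K/W
  R'_conv,out = 1/(2πr h) = 1/(2π·0.165·8.03) = 0.1201 m·K/W
ΣR = 2.668 m·K/W
ΔT = Q'·ΣR = 103 × 2.668 = 274.8 K
Heat flows outward, so T_out = T_in − ΔT = 308 − 274.8 = 33.2 °C

T_out = 33.2 °C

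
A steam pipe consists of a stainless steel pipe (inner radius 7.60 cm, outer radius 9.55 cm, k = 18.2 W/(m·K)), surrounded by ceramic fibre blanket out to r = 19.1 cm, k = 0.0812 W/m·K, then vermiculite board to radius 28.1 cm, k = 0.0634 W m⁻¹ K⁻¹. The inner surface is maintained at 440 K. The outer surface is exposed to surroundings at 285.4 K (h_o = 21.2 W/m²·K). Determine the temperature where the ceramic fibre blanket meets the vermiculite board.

T = 350.7 K

Resistance network (inner→outer):
  R'_stainless steel = ln(0.0955/0.0760)/(2πk) = 0.2284/(2π·18.2) = 0.001997 m·K/W
  R'_ceramic fibre blanket = ln(0.191/0.0955)/(2πk) = 0.6931/(2π·0.0812) = 1.359 m·K/W
  R'_vermiculite board = ln(0.281/0.191)/(2πk) = 0.3861/(2π·0.0634) = 0.9692 m·K/W
  R'_conv,out = 1/(2πr h) = 1/(2π·0.281·21.2) = 0.02672 m·K/W
ΣR = 0.001997 + 1.359 + 0.9692 + 0.02672 = 2.357 m·K/W
Q' = ΔT/ΣR = (440 K − 285.4 K)/2.357 = 65.59 W/m
From the inner boundary to the ceramic fibre blanket/vermiculite board interface, ΣR_partial = 1.361 m·K/W.
T_interface = T_in − Q'·ΣR_partial = 440 K − (65.59)(1.361) = 350.7 K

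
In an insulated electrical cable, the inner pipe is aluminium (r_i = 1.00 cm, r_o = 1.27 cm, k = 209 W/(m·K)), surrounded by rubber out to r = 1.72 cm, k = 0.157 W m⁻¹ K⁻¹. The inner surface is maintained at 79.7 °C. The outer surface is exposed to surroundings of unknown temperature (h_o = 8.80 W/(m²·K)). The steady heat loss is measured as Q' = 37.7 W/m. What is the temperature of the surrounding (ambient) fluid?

T_out = 28.5 °C

Sum the resistances:
  R'_aluminium = ln(0.0127/0.0100)/(2πk) = 0.2390/(2π·209) = 1.820×10^-4 m·K/W
  R'_rubber = ln(0.0172/0.0127)/(2πk) = 0.3033/(2π·0.157) = 0.3075 m·K/W
  R'_conv,out = 1/(2πr h) = 1/(2π·0.0172·8.80) = 1.051 m·K/W
ΣR = 1.359 m·K/W
ΔT = Q'·ΣR = 37.7 × 1.359 = 51.23 K
Heat flows outward, so T_out = T_in − ΔT = 79.7 − 51.23 = 28.5 °C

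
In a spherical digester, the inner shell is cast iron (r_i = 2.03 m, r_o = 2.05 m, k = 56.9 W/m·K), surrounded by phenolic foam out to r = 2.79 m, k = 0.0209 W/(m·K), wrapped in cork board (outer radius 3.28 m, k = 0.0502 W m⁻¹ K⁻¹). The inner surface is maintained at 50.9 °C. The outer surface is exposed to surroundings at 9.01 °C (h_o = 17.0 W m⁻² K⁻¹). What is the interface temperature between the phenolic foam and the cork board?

Resistance network (inner→outer):
  R_cast iron = (1/2.03 − 1/2.05)/(4πk) = 0.004806/(4π·56.9) = 6.721×10^-6 K/W
  R_phenolic foam = (1/2.05 − 1/2.79)/(4πk) = 0.1294/(4π·0.0209) = 0.4926 K/W
  R_cork board = (1/2.79 − 1/3.28)/(4πk) = 0.05354/(4π·0.0502) = 0.08488 K/W
  R_conv,out = 1/(4πr²h) = 1/(4π·3.28²·17.0) = 4.351×10^-4 K/W
ΣR = 6.721×10^-6 + 0.4926 + 0.08488 + 4.351×10^-4 = 0.5779 K/W
Q = ΔT/ΣR = (50.9 °C − 9.01 °C)/0.5779 = 72.49 W
From the inner boundary to the phenolic foam/cork board interface, ΣR_partial = 0.4926 K/W.
T_interface = T_in − Q·ΣR_partial = 50.9 °C − (72.49)(0.4926) = 15.2 °C

T = 15.2 °C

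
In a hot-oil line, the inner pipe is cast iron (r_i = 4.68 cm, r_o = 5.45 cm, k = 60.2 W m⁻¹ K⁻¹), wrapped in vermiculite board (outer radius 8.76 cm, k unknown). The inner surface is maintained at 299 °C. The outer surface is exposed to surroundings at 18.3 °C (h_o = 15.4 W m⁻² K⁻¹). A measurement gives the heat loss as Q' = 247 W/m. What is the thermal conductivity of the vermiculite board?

k = 0.0742 W/m·K

ΣR = ΔT/Q' = |299 − 18.3|/247 = 1.136 m·K/W
Known resistances:
  R'_cast iron = ln(0.0545/0.0468)/(2πk) = 0.1523/(2π·60.2) = 4.027×10^-4 m·K/W
  R'_conv,out = 1/(2πr h) = 1/(2π·0.0876·15.4) = 0.1180 m·K/W
R_vermiculite board = ΣR − ΣR_known = 1.136 − 0.1184 = 1.018 m·K/W
ln(r₂/r₁)/(2πk) = 1.018 ⇒ k = 0.4746/(2π·1.018) = 0.0742 W/m·K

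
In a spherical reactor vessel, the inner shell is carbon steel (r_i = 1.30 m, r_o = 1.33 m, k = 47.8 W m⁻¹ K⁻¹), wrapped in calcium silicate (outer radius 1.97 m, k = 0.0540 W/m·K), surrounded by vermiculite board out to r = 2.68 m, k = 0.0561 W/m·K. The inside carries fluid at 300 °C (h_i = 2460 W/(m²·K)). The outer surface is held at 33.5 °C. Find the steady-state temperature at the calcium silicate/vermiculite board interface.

Treat each layer as a resistance in series:
  R_conv,in = 1/(4πr²h) = 1/(4π·1.30²·2460) = 1.914×10^-5 K/W
  R_carbon steel = (1/1.30 − 1/1.33)/(4πk) = 0.01735/(4π·47.8) = 2.889×10^-5 K/W
  R_calcium silicate = (1/1.33 − 1/1.97)/(4πk) = 0.2443/(4π·0.0540) = 0.3600 K/W
  R_vermiculite board = (1/1.97 − 1/2.68)/(4πk) = 0.1345/(4π·0.0561) = 0.1908 K/W
ΣR = 1.914×10^-5 + 2.889×10^-5 + 0.3600 + 0.1908 = 0.5508 K/W
Q = ΔT/ΣR = (300 °C − 33.5 °C)/0.5508 = 483.8 W
From the inner boundary to the calcium silicate/vermiculite board interface, ΣR_partial = 0.3600 K/W.
T_interface = T_in − Q·ΣR_partial = 300 °C − (483.8)(0.3600) = 126 °C

T = 126 °C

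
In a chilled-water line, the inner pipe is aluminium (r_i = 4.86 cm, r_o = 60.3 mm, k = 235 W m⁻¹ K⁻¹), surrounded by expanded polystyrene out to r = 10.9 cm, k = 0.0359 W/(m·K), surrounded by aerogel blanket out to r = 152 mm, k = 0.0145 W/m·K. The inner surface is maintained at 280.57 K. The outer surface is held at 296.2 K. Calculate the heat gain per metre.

Q' = 2.49 W/m

Treat each layer as a resistance in series:
  R'_aluminium = ln(0.0603/0.0486)/(2πk) = 0.2157/(2π·235) = 1.461×10^-4 m·K/W
  R'_expanded polystyrene = ln(0.109/0.0603)/(2πk) = 0.5920/(2π·0.0359) = 2.625 m·K/W
  R'_aerogel blanket = ln(0.152/0.109)/(2πk) = 0.3325/(2π·0.0145) = 3.650 m·K/W
ΣR = 1.461×10^-4 + 2.625 + 3.650 = 6.275 m·K/W
Q' = ΔT/ΣR = (280.57 K − 296.2 K)/6.275 = -2.49 W/m
(Negative Q' ⇒ heat flows inward; heat gain = 2.49 W/m.)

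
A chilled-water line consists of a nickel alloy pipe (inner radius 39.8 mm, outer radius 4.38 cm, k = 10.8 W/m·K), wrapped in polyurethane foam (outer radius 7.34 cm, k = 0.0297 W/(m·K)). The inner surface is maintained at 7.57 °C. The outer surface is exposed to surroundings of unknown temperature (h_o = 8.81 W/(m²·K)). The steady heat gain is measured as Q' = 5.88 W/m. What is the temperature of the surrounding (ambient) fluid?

T_out = 25.3 °C

Sum the resistances:
  R'_nickel alloy = ln(0.0438/0.0398)/(2πk) = 0.09577/(2π·10.8) = 0.001411 m·K/W
  R'_polyurethane foam = ln(0.0734/0.0438)/(2πk) = 0.5163/(2π·0.0297) = 2.767 m·K/W
  R'_conv,out = 1/(2πr h) = 1/(2π·0.0734·8.81) = 0.2461 m·K/W
ΣR = 3.014 m·K/W
ΔT = Q'·ΣR = 5.88 × 3.014 = 17.72 K
Heat flows inward, so T_out = T_in + ΔT = 7.57 + 17.72 = 25.3 °C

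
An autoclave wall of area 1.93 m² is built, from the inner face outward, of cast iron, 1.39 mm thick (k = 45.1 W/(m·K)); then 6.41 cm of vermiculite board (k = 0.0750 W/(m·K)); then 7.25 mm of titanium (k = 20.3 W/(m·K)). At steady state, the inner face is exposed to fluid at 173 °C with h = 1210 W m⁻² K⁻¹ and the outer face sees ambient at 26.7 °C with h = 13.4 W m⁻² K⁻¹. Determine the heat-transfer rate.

Q = 303 W

Treat each layer as a resistance in series:
  R_conv,in = 1/(hA) = 1/(1210·1.93) = 4.282×10^-4 K/W
  R_cast iron = L/(kA) = 0.00139/(45.1·1.93) = 1.597×10^-5 K/W
  R_vermiculite board = L/(kA) = 0.0641/(0.0750·1.93) = 0.4428 K/W
  R_titanium = L/(kA) = 0.00725/(20.3·1.93) = 1.850×10^-4 K/W
  R_conv,out = 1/(hA) = 1/(13.4·1.93) = 0.03867 K/W
ΣR = 4.282×10^-4 + 1.597×10^-5 + 0.4428 + 1.850×10^-4 + 0.03867 = 0.4821 K/W
Q = ΔT/ΣR = (173 °C − 26.7 °C)/0.4821 = 303 W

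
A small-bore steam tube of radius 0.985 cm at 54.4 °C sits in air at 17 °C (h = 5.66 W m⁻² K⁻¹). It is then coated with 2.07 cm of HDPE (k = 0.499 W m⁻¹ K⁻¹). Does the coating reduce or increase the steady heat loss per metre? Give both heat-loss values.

increases: 13.1 → 29.2 W/m

Critical radius for a cylinder: r_cr = k/h = 0.0882 m = 8.82 cm.
Outer radius after coating: r₂ = 0.00985 + 0.0207 = 0.03055 m.
Since r₁ < r_cr and r₂ ≤ r_cr, the coating moves toward the maximum at r_cr — heat loss rises.
Bare: R = 1/(2πr₁h) = 2.855 m·K/W; Q = 37.4/2.855 = 13.1 W/m.
Coated: R = R_cond + R_conv = 1.281 m·K/W; Q = 37.4/1.281 = 29.2 W/m.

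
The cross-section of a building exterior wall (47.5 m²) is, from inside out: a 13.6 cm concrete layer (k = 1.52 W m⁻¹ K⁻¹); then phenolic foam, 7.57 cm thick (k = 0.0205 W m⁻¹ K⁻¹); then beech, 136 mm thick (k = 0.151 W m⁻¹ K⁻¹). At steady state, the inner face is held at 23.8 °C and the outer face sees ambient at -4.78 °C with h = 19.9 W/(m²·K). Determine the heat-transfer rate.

Resistance network (inner→outer):
  R_concrete = L/(kA) = 0.136/(1.52·47.5) = 0.001884 K/W
  R_phenolic foam = L/(kA) = 0.0757/(0.0205·47.5) = 0.07774 K/W
  R_beech = L/(kA) = 0.136/(0.151·47.5) = 0.01896 K/W
  R_conv,out = 1/(hA) = 1/(19.9·47.5) = 0.001058 K/W
ΣR = 0.001884 + 0.07774 + 0.01896 + 0.001058 = 0.09964 K/W
Q = ΔT/ΣR = (23.8 °C − -4.78 °C)/0.09964 = 287 W

Q = 287 W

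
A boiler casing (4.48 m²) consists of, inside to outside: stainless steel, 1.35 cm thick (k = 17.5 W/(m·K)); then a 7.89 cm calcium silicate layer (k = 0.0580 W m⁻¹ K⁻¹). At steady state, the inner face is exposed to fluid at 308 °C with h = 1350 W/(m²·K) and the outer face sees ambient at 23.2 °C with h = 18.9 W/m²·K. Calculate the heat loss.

Resistance network (inner→outer):
  R_conv,in = 1/(hA) = 1/(1350·4.48) = 1.653×10^-4 K/W
  R_stainless steel = L/(kA) = 0.0135/(17.5·4.48) = 1.722×10^-4 K/W
  R_calcium silicate = L/(kA) = 0.0789/(0.0580·4.48) = 0.3036 K/W
  R_conv,out = 1/(hA) = 1/(18.9·4.48) = 0.01181 K/W
ΣR = 1.653×10^-4 + 1.722×10^-4 + 0.3036 + 0.01181 = 0.3157 K/W
Q = ΔT/ΣR = (308 °C − 23.2 °C)/0.3157 = 902 W

Q = 902 W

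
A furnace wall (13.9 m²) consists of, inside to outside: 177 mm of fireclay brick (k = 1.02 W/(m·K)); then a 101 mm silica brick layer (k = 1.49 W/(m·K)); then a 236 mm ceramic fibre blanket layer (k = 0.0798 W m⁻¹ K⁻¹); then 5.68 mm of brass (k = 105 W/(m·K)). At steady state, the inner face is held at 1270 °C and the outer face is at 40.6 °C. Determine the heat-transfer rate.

Resistance network (inner→outer):
  R_fireclay brick = L/(kA) = 0.177/(1.02·13.9) = 0.01248 K/W
  R_silica brick = L/(kA) = 0.101/(1.49·13.9) = 0.004877 K/W
  R_ceramic fibre blanket = L/(kA) = 0.236/(0.0798·13.9) = 0.2128 K/W
  R_brass = L/(kA) = 0.00568/(105·13.9) = 3.892×10^-6 K/W
ΣR = 0.01248 + 0.004877 + 0.2128 + 3.892×10^-6 = 0.2302 K/W
Q = ΔT/ΣR = (1270 °C − 40.6 °C)/0.2302 = 5340 W

Q = 5340 W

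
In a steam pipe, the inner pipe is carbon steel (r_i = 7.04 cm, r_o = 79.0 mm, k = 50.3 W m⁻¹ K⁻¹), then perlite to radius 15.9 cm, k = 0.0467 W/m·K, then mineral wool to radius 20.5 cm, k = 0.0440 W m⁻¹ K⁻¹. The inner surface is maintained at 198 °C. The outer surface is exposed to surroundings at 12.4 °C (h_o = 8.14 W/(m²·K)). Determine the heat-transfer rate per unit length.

Q' = 54.6 W/m

Series thermal resistances, inner to outer:
  R'_carbon steel = ln(0.0790/0.0704)/(2πk) = 0.1153/(2π·50.3) = 3.647×10^-4 m·K/W
  R'_perlite = ln(0.159/0.0790)/(2πk) = 0.6995/(2π·0.0467) = 2.384 m·K/W
  R'_mineral wool = ln(0.205/0.159)/(2πk) = 0.2541/(2π·0.0440) = 0.9191 m·K/W
  R'_conv,out = 1/(2πr h) = 1/(2π·0.205·8.14) = 0.09538 m·K/W
ΣR = 3.647×10^-4 + 2.384 + 0.9191 + 0.09538 = 3.399 m·K/W
Q' = ΔT/ΣR = (198 °C − 12.4 °C)/3.399 = 54.6 W/m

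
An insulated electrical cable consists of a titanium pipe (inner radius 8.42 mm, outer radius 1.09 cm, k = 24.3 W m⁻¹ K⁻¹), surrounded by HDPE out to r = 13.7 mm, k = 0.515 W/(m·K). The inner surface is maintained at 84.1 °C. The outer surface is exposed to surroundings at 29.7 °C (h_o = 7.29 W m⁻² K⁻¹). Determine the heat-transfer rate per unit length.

Q' = 32.7 W/m

Resistance network (inner→outer):
  R'_titanium = ln(0.0109/0.00842)/(2πk) = 0.2582/(2π·24.3) = 0.001691 m·K/W
  R'_HDPE = ln(0.0137/0.0109)/(2πk) = 0.2286/(2π·0.515) = 0.07066 m·K/W
  R'_conv,out = 1/(2πr h) = 1/(2π·0.0137·7.29) = 1.594 m·K/W
ΣR = 0.001691 + 0.07066 + 1.594 = 1.666 m·K/W
Q' = ΔT/ΣR = (84.1 °C − 29.7 °C)/1.666 = 32.7 W/m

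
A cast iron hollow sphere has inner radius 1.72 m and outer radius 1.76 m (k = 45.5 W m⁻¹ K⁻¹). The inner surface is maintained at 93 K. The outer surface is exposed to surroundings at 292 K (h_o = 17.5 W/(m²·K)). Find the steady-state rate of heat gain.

Q = 1.33×10^5 W

Treat each layer as a resistance in series:
  R_cast iron = (1/1.72 − 1/1.76)/(4πk) = 0.01321/(4π·45.5) = 2.311×10^-5 K/W
  R_conv,out = 1/(4πr²h) = 1/(4π·1.76²·17.5) = 0.001468 K/W
ΣR = 2.311×10^-5 + 0.001468 = 0.001491 K/W
Q = ΔT/ΣR = (93 K − 292 K)/0.001491 = -1.33×10^5 W
(Negative Q ⇒ heat flows inward; heat gain = 1.33×10^5 W.)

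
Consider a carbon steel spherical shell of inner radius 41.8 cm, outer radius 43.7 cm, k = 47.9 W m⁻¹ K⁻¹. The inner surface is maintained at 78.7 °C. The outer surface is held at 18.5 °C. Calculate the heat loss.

Q = 4πk·ΔT/(1/r₁ − 1/r₂) = 4π × 47.9 × 60.2 / (1/0.418 − 1/0.437) = 3.48×10^5 W

Q = 3.48×10^5 W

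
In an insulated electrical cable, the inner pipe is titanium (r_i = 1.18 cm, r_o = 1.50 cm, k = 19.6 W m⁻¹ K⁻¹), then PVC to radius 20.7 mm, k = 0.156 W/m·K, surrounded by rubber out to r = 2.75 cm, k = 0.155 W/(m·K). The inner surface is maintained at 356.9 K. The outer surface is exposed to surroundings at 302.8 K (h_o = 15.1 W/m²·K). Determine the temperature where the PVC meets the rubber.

T = 339.1 K

Treat each layer as a resistance in series:
  R'_titanium = ln(0.0150/0.0118)/(2πk) = 0.2400/(2π·19.6) = 0.001948 m·K/W
  R'_PVC = ln(0.0207/0.0150)/(2πk) = 0.3221/(2π·0.156) = 0.3286 m·K/W
  R'_rubber = ln(0.0275/0.0207)/(2πk) = 0.2841/(2π·0.155) = 0.2917 m·K/W
  R'_conv,out = 1/(2πr h) = 1/(2π·0.0275·15.1) = 0.3833 m·K/W
ΣR = 0.001948 + 0.3286 + 0.2917 + 0.3833 = 1.006 m·K/W
Q' = ΔT/ΣR = (356.9 K − 302.8 K)/1.006 = 53.78 W/m
From the inner boundary to the PVC/rubber interface, ΣR_partial = 0.3305 m·K/W.
T_interface = T_in − Q'·ΣR_partial = 356.9 K − (53.78)(0.3305) = 339.1 K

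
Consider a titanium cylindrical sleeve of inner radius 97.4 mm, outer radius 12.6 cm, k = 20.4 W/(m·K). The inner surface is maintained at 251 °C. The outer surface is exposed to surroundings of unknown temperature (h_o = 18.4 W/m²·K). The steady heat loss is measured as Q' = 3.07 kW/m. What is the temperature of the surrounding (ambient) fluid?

T_out = 34.1 °C

Sum the resistances:
  R'_titanium = ln(0.126/0.0974)/(2πk) = 0.2575/(2π·20.4) = 0.002009 m·K/W
  R'_conv,out = 1/(2πr h) = 1/(2π·0.126·18.4) = 0.06865 m·K/W
ΣR = 0.07066 m·K/W
ΔT = Q'·ΣR = 3070 × 0.07066 = 216.9 K
Heat flows outward, so T_out = T_in − ΔT = 251 − 216.9 = 34.1 °C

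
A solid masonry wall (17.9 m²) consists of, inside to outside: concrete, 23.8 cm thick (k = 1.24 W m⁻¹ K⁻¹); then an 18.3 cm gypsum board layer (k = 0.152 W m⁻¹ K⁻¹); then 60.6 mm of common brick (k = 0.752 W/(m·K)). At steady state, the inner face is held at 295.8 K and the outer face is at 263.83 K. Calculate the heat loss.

Series thermal resistances, inner to outer:
  R_concrete = L/(kA) = 0.238/(1.24·17.9) = 0.01072 K/W
  R_gypsum board = L/(kA) = 0.183/(0.152·17.9) = 0.06726 K/W
  R_common brick = L/(kA) = 0.0606/(0.752·17.9) = 0.004502 K/W
ΣR = 0.01072 + 0.06726 + 0.004502 = 0.08248 K/W
Q = ΔT/ΣR = (295.8 K − 263.83 K)/0.08248 = 388 W

Q = 388 W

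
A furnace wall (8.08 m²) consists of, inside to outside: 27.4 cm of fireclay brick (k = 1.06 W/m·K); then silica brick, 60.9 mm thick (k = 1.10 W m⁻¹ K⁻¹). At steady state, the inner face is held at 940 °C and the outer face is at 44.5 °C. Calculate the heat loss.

Series thermal resistances, inner to outer:
  R_fireclay brick = L/(kA) = 0.274/(1.06·8.08) = 0.03199 K/W
  R_silica brick = L/(kA) = 0.0609/(1.10·8.08) = 0.006852 K/W
ΣR = 0.03199 + 0.006852 = 0.03884 K/W
Q = ΔT/ΣR = (940 °C − 44.5 °C)/0.03884 = 23100 W

Q = 23100 W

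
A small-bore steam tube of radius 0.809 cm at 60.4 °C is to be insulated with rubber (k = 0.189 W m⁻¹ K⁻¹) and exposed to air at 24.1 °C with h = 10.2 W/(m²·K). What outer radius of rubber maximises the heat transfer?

r_cr = 1.85 cm

For a cylinder, r_cr = k_ins/h = 0.189/10.2 = 0.0185 m = 1.85 cm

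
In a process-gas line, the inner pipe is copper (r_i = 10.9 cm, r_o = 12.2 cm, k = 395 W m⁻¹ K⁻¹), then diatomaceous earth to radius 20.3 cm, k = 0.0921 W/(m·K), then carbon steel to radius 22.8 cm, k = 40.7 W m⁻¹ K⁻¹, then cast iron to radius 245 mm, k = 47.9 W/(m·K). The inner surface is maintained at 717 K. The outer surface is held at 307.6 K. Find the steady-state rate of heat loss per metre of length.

Q' = 465 W/m

Resistance network (inner→outer):
  R'_copper = ln(0.122/0.109)/(2πk) = 0.1127/(2π·395) = 4.540×10^-5 m·K/W
  R'_diatomaceous earth = ln(0.203/0.122)/(2πk) = 0.5092/(2π·0.0921) = 0.8799 m·K/W
  R'_carbon steel = ln(0.228/0.203)/(2πk) = 0.1161/(2π·40.7) = 4.542×10^-4 m·K/W
  R'_cast iron = ln(0.245/0.228)/(2πk) = 0.07191/(2π·47.9) = 2.389×10^-4 m·K/W
ΣR = 4.540×10^-5 + 0.8799 + 4.542×10^-4 + 2.389×10^-4 = 0.8806 m·K/W
Q' = ΔT/ΣR = (717 K − 307.6 K)/0.8806 = 465 W/m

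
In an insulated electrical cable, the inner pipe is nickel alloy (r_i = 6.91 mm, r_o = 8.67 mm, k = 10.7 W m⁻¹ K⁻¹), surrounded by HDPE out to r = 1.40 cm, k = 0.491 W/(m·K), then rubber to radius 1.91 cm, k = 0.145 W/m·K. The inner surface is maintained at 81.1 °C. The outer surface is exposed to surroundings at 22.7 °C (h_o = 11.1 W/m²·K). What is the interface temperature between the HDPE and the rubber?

Treat each layer as a resistance in series:
  R'_nickel alloy = ln(0.00867/0.00691)/(2πk) = 0.2269/(2π·10.7) = 0.003375 m·K/W
  R'_HDPE = ln(0.0140/0.00867)/(2πk) = 0.4792/(2π·0.491) = 0.1553 m·K/W
  R'_rubber = ln(0.0191/0.0140)/(2πk) = 0.3106/(2π·0.145) = 0.3410 m·K/W
  R'_conv,out = 1/(2πr h) = 1/(2π·0.0191·11.1) = 0.7507 m·K/W
ΣR = 0.003375 + 0.1553 + 0.3410 + 0.7507 = 1.250 m·K/W
Q' = ΔT/ΣR = (81.1 °C − 22.7 °C)/1.250 = 46.72 W/m
From the inner boundary to the HDPE/rubber interface, ΣR_partial = 0.1587 m·K/W.
T_interface = T_in − Q'·ΣR_partial = 81.1 °C − (46.72)(0.1587) = 73.7 °C

T = 73.7 °C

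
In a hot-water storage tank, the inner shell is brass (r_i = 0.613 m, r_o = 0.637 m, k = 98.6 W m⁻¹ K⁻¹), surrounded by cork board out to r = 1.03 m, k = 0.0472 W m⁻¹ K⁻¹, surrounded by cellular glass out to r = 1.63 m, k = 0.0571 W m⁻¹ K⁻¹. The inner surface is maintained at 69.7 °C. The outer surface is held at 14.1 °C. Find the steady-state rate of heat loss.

Series thermal resistances, inner to outer:
  R_brass = (1/0.613 − 1/0.637)/(4πk) = 0.06146/(4π·98.6) = 4.960×10^-5 K/W
  R_cork board = (1/0.637 − 1/1.03)/(4πk) = 0.5990/(4π·0.0472) = 1.010 K/W
  R_cellular glass = (1/1.03 − 1/1.63)/(4πk) = 0.3574/(4π·0.0571) = 0.4981 K/W
ΣR = 4.960×10^-5 + 1.010 + 0.4981 = 1.508 K/W
Q = ΔT/ΣR = (69.7 °C − 14.1 °C)/1.508 = 36.9 W

Q = 36.9 W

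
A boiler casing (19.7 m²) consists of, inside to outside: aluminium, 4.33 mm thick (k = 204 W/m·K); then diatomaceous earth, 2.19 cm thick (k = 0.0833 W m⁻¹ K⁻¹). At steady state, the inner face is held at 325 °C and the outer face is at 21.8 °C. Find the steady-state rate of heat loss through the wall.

Q = 22.7 kW

Treat each layer as a resistance in series:
  R_aluminium = L/(kA) = 0.00433/(204·19.7) = 1.077×10^-6 K/W
  R_diatomaceous earth = L/(kA) = 0.0219/(0.0833·19.7) = 0.01335 K/W
ΣR = 1.077×10^-6 + 0.01335 = 0.01335 K/W
Q = ΔT/ΣR = (325 °C − 21.8 °C)/0.01335 = 22700 W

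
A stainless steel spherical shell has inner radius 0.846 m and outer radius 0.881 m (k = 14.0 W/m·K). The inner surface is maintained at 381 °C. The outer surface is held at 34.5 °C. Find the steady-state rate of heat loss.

Q = 1300 kW

Q = 4πk·ΔT/(1/r₁ − 1/r₂) = 4π × 14.0 × 346.5 / (1/0.846 − 1/0.881) = 1.30×10^6 W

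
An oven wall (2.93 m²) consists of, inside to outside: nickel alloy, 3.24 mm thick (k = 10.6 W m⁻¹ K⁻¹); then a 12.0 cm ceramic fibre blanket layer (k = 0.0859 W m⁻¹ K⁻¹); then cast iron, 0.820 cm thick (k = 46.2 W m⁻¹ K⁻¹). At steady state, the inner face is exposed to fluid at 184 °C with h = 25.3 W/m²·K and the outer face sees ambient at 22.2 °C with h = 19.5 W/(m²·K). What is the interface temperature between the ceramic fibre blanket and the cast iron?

T = 27.8 °C

Series thermal resistances, inner to outer:
  R_conv,in = 1/(hA) = 1/(25.3·2.93) = 0.01349 K/W
  R_nickel alloy = L/(kA) = 0.00324/(10.6·2.93) = 1.043×10^-4 K/W
  R_ceramic fibre blanket = L/(kA) = 0.120/(0.0859·2.93) = 0.4768 K/W
  R_cast iron = L/(kA) = 0.00820/(46.2·2.93) = 6.058×10^-5 K/W
  R_conv,out = 1/(hA) = 1/(19.5·2.93) = 0.01750 K/W
ΣR = 0.01349 + 1.043×10^-4 + 0.4768 + 6.058×10^-5 + 0.01750 = 0.5080 K/W
Q = ΔT/ΣR = (184 °C − 22.2 °C)/0.5080 = 318.5 W
From the inner boundary to the ceramic fibre blanket/cast iron interface, ΣR_partial = 0.4904 K/W.
T_interface = T_in − Q·ΣR_partial = 184 °C − (318.5)(0.4904) = 27.8 °C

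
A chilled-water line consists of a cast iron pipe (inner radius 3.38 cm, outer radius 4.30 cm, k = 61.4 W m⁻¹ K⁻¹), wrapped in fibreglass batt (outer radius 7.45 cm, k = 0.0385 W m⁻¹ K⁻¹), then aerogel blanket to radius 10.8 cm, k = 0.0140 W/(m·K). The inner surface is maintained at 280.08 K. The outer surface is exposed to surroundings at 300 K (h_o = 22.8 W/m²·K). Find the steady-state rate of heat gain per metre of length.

Q' = 3.04 W/m

Resistance network (inner→outer):
  R'_cast iron = ln(0.0430/0.0338)/(2πk) = 0.2407/(2π·61.4) = 6.240×10^-4 m·K/W
  R'_fibreglass batt = ln(0.0745/0.0430)/(2πk) = 0.5496/(2π·0.0385) = 2.272 m·K/W
  R'_aerogel blanket = ln(0.108/0.0745)/(2πk) = 0.3713/(2π·0.0140) = 4.221 m·K/W
  R'_conv,out = 1/(2πr h) = 1/(2π·0.108·22.8) = 0.06463 m·K/W
ΣR = 6.240×10^-4 + 2.272 + 4.221 + 0.06463 = 6.558 m·K/W
Q' = ΔT/ΣR = (280.08 K − 300 K)/6.558 = -3.04 W/m
(Negative Q' ⇒ heat flows inward; heat gain = 3.04 W/m.)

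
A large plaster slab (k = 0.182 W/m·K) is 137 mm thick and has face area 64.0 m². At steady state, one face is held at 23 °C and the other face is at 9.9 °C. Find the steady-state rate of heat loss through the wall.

Q = 1110 W

Q = kA·ΔT/L = 0.182 × 64.0 × |23 °C − 9.9 °C| / 0.137 = 1110 W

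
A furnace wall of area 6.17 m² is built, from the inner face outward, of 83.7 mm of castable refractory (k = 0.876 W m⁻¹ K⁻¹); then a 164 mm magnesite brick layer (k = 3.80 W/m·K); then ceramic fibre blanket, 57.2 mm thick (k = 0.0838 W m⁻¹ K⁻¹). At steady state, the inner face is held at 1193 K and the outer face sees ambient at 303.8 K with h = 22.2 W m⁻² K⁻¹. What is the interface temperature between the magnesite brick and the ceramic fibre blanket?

Treat each layer as a resistance in series:
  R_castable refractory = L/(kA) = 0.0837/(0.876·6.17) = 0.01549 K/W
  R_magnesite brick = L/(kA) = 0.164/(3.80·6.17) = 0.006995 K/W
  R_ceramic fibre blanket = L/(kA) = 0.0572/(0.0838·6.17) = 0.1106 K/W
  R_conv,out = 1/(hA) = 1/(22.2·6.17) = 0.007301 K/W
ΣR = 0.01549 + 0.006995 + 0.1106 + 0.007301 = 0.1404 K/W
Q = ΔT/ΣR = (1193 K − 303.8 K)/0.1404 = 6333 W
From the inner boundary to the magnesite brick/ceramic fibre blanket interface, ΣR_partial = 0.02249 K/W.
T_interface = T_in − Q·ΣR_partial = 1193 K − (6333)(0.02249) = 1051 K

T = 1051 K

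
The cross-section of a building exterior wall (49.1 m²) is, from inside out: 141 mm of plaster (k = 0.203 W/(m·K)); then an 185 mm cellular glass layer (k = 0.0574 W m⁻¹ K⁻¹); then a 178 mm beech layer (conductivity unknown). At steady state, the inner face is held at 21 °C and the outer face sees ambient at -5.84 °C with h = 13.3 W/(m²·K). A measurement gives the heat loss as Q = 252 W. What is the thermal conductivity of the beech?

ΣR = ΔT/Q = |21 − -5.84|/252 = 0.1065 K/W
Known resistances:
  R_plaster = L/(kA) = 0.141/(0.203·49.1) = 0.01415 K/W
  R_cellular glass = L/(kA) = 0.185/(0.0574·49.1) = 0.06564 K/W
  R_conv,out = 1/(hA) = 1/(13.3·49.1) = 0.001531 K/W
R_beech = ΣR − ΣR_known = 0.1065 − 0.08132 = 0.02518 K/W
L/(kA) = 0.02518 ⇒ k = 0.178/(0.02518·49.1) = 0.144 W/m·K

k = 0.144 W/m·K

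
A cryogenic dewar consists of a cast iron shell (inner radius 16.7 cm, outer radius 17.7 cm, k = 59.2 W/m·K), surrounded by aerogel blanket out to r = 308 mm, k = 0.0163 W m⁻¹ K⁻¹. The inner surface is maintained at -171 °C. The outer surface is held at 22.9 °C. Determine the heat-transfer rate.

Series thermal resistances, inner to outer:
  R_cast iron = (1/0.167 − 1/0.177)/(4πk) = 0.3383/(4π·59.2) = 4.548×10^-4 K/W
  R_aerogel blanket = (1/0.177 − 1/0.308)/(4πk) = 2.403/(4π·0.0163) = 11.73 K/W
ΣR = 4.548×10^-4 + 11.73 = 11.73 K/W
Q = ΔT/ΣR = (-171 °C − 22.9 °C)/11.73 = -16.5 W
(Negative Q ⇒ heat flows inward; heat gain = 16.5 W.)

Q = 16.5 W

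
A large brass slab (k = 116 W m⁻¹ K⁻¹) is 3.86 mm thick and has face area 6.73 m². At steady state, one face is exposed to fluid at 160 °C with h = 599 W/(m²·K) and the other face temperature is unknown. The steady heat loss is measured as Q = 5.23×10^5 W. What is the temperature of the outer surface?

T_out = 27.7 °C

Series resistances:
  R_conv,in = 1/(hA) = 1/(599·6.73) = 2.481×10^-4 K/W
  R_brass = L/(kA) = 0.00386/(116·6.73) = 4.944×10^-6 K/W
ΣR = 2.530×10^-4 K/W
ΔT = Q·ΣR = 5.23×10^5 × 2.530×10^-4 = 132.3 K
Heat flows outward, so T_out = T_in − ΔT = 160 − 132.3 = 27.7 °C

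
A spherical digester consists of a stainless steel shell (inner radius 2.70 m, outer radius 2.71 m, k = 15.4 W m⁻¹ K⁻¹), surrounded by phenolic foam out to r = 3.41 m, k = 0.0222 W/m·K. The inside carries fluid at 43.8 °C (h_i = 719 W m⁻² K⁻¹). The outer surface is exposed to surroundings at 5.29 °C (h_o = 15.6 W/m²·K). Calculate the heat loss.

Q = 142 W

Treat each layer as a resistance in series:
  R_conv,in = 1/(4πr²h) = 1/(4π·2.70²·719) = 1.518×10^-5 K/W
  R_stainless steel = (1/2.70 − 1/2.71)/(4πk) = 0.001367/(4π·15.4) = 7.062×10^-6 K/W
  R_phenolic foam = (1/2.71 − 1/3.41)/(4πk) = 0.07575/(4π·0.0222) = 0.2715 K/W
  R_conv,out = 1/(4πr²h) = 1/(4π·3.41²·15.6) = 4.387×10^-4 K/W
ΣR = 1.518×10^-5 + 7.062×10^-6 + 0.2715 + 4.387×10^-4 = 0.2720 K/W
Q = ΔT/ΣR = (43.8 °C − 5.29 °C)/0.2720 = 142 W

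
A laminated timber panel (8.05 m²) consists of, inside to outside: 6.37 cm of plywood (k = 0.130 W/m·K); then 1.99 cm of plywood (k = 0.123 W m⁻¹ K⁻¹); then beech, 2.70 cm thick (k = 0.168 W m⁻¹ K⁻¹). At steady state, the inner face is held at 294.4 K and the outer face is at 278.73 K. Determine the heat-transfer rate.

Q = 155 W

Series thermal resistances, inner to outer:
  R_plywood = L/(kA) = 0.0637/(0.130·8.05) = 0.06087 K/W
  R_plywood = L/(kA) = 0.0199/(0.123·8.05) = 0.02010 K/W
  R_beech = L/(kA) = 0.0270/(0.168·8.05) = 0.01996 K/W
ΣR = 0.06087 + 0.02010 + 0.01996 = 0.1009 K/W
Q = ΔT/ΣR = (294.4 K − 278.73 K)/0.1009 = 155 W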